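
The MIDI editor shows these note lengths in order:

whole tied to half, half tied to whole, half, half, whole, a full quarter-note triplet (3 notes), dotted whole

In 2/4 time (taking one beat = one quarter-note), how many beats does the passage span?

One quarter-note beat = 2 eighth notes.
Express everything in eighth notes: whole tied to half (whole + half) = 12; half tied to whole (half + whole) = 12; half = 4; half = 4; whole = 8; a full quarter-note triplet (3 notes) (three triplet quarters span one half) = 4; dotted whole = 12.
Total: 12 + 12 + 4 + 4 + 8 + 4 + 12 = 56.
56 ÷ 2 = 28 beats.

28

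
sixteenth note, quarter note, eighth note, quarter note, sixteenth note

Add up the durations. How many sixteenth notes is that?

12

Working in sixteenth notes: sixteenth note = 1; quarter note = 4; eighth note = 2; quarter note = 4; sixteenth note = 1.
Altogether 1 + 4 + 2 + 4 + 1 = 12 sixteenth notes.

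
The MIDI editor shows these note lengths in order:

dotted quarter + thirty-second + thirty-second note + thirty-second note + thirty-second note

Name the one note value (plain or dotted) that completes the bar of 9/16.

The bar of 9/16 = 18 thirty-second notes.
Working in thirty-second notes: dotted quarter = 12; thirty-second = 1; thirty-second note = 1; thirty-second note = 1; thirty-second note = 1.
Total: 12 + 1 + 1 + 1 + 1 = 16.
Remaining: 18 − 16 = 2 thirty-second notes, which is a sixteenth note.

sixteenth note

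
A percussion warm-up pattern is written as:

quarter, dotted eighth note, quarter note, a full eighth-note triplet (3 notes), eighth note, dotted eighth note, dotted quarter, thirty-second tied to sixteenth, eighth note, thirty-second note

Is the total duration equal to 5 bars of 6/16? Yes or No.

One bar of 6/16 = 12 thirty-second notes, so 5 bars = 60.
Express everything in thirty-second notes: quarter = 8; dotted eighth note = 6; quarter note = 8; a full eighth-note triplet (3 notes) (three triplet eighths span one quarter) = 8; eighth note = 4; dotted eighth note = 6; dotted quarter = 12; thirty-second tied to sixteenth (thirty-second + sixteenth) = 3; eighth note = 4; thirty-second note = 1.
Total: 8 + 6 + 8 + 8 + 4 + 6 + 12 + 3 + 4 + 1 = 60.
60 equals 60, so the answer is Yes.

Yes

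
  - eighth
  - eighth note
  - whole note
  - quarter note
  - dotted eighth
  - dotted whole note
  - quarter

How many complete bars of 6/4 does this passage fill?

2

One bar of 6/4 = 24 sixteenth notes.
Working in sixteenth notes: eighth = 2; eighth note = 2; whole note = 16; quarter note = 4; dotted eighth = 3; dotted whole note = 24; quarter = 4.
Total: 2 + 2 + 16 + 4 + 3 + 24 + 4 = 55.
55 ÷ 24 = 2 complete bars with 7 left over.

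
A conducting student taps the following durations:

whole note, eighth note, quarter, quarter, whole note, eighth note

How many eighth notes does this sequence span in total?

Express everything in eighth notes: whole note = 8; eighth note = 1; quarter = 2; quarter = 2; whole note = 8; eighth note = 1.
Total: 8 + 1 + 2 + 2 + 8 + 1 = 22 eighth notes.

22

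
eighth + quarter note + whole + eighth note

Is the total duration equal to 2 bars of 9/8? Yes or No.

No

One bar of 9/8 = 9 eighth notes, so 2 bars = 18.
In eighth notes: eighth = 1; quarter note = 2; whole = 8; eighth note = 1.
Adding: 1 + 2 + 8 + 1 = 12.
12 falls short of 18, so the answer is No.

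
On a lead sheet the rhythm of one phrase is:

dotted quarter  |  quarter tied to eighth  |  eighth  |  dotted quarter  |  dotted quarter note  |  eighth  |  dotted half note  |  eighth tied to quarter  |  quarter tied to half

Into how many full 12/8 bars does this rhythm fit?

2

One bar of 12/8 = 12 eighth notes.
Working in eighth notes: dotted quarter = 3; quarter tied to eighth (quarter + eighth) = 3; eighth = 1; dotted quarter = 3; dotted quarter note = 3; eighth = 1; dotted half note = 6; eighth tied to quarter (eighth + quarter) = 3; quarter tied to half (quarter + half) = 6.
Altogether 3 + 3 + 1 + 3 + 3 + 1 + 6 + 3 + 6 = 29.
29 ÷ 12 = 2 complete bars with 5 left over.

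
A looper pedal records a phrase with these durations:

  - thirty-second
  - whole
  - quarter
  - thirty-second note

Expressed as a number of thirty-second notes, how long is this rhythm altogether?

Express everything in thirty-second notes: thirty-second = 1; whole = 32; quarter = 8; thirty-second note = 1.
Total: 1 + 32 + 8 + 1 = 42 thirty-second notes.

42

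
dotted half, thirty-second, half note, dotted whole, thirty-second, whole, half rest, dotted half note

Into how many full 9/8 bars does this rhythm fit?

One bar of 9/8 = 36 thirty-second notes.
Working in thirty-second notes: dotted half = 24; thirty-second = 1; half note = 16; dotted whole = 48; thirty-second = 1; whole = 32; half rest = 16; dotted half note = 24.
Altogether 24 + 1 + 16 + 48 + 1 + 32 + 16 + 24 = 162.
162 ÷ 36 = 4 complete bars with 18 left over.

4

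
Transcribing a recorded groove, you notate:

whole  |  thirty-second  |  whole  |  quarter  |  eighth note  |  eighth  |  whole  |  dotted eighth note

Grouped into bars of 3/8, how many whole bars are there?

One bar of 3/8 = 12 thirty-second notes.
Each duration in thirty-second notes: whole = 32; thirty-second = 1; whole = 32; quarter = 8; eighth note = 4; eighth = 4; whole = 32; dotted eighth note = 6.
Altogether 32 + 1 + 32 + 8 + 4 + 4 + 32 + 6 = 119.
119 ÷ 12 = 9 complete bars with 11 left over.

9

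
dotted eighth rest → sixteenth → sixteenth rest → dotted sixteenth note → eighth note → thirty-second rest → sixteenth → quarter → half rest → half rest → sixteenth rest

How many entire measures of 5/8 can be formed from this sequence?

One bar of 5/8 = 20 thirty-second notes.
Working in thirty-second notes: dotted eighth rest = 6; sixteenth = 2; sixteenth rest = 2; dotted sixteenth note = 3; eighth note = 4; thirty-second rest = 1; sixteenth = 2; quarter = 8; half rest = 16; half rest = 16; sixteenth rest = 2.
Altogether 6 + 2 + 2 + 3 + 4 + 1 + 2 + 8 + 16 + 16 + 2 = 62.
62 ÷ 20 = 3 complete bars with 2 left over.

3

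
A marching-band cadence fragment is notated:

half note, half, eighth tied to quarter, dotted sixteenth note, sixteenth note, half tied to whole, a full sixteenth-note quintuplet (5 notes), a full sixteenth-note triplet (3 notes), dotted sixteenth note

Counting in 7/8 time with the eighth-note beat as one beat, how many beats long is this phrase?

28

One eighth-note beat = 4 thirty-second notes.
Each duration in thirty-second notes: half note = 16; half = 16; eighth tied to quarter (eighth + quarter) = 12; dotted sixteenth note = 3; sixteenth note = 2; half tied to whole (half + whole) = 48; a full sixteenth-note quintuplet (5 notes) (five quintuplet sixteenths span one quarter) = 8; a full sixteenth-note triplet (3 notes) (three triplet sixteenths span one eighth) = 4; dotted sixteenth note = 3.
Total: 16 + 16 + 12 + 3 + 2 + 48 + 8 + 4 + 3 = 112.
112 ÷ 4 = 28 beats.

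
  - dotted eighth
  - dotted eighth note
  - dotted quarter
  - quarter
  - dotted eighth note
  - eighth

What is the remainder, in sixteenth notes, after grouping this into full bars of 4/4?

5

One bar of 4/4 = 16 sixteenth notes.
Working in sixteenth notes: dotted eighth = 3; dotted eighth note = 3; dotted quarter = 6; quarter = 4; dotted eighth note = 3; eighth = 2.
Total: 3 + 3 + 6 + 4 + 3 + 2 = 21.
21 ÷ 16 = 1 complete bar with 5 sixteenth notes remaining.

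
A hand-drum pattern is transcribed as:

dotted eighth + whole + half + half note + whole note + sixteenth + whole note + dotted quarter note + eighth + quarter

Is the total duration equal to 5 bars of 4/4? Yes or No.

Yes

One bar of 4/4 = 16 sixteenth notes, so 5 bars = 80.
Working in sixteenth notes: dotted eighth = 3; whole = 16; half = 8; half note = 8; whole note = 16; sixteenth = 1; whole note = 16; dotted quarter note = 6; eighth = 2; quarter = 4.
Altogether 3 + 16 + 8 + 8 + 16 + 1 + 16 + 6 + 2 + 4 = 80.
80 equals 80, so the answer is Yes.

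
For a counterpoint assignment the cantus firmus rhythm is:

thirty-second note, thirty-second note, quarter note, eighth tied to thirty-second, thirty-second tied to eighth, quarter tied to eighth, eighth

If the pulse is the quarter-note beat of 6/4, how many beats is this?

4.5

One quarter-note beat = 8 thirty-second notes.
Working in thirty-second notes: thirty-second note = 1; thirty-second note = 1; quarter note = 8; eighth tied to thirty-second (eighth + thirty-second) = 5; thirty-second tied to eighth (thirty-second + eighth) = 5; quarter tied to eighth (quarter + eighth) = 12; eighth = 4.
Altogether 1 + 1 + 8 + 5 + 5 + 12 + 4 = 36.
36 ÷ 8 = 4.5 beats.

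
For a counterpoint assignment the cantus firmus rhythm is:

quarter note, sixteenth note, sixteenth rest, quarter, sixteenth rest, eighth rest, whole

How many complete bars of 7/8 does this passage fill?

One bar of 7/8 = 14 sixteenth notes.
Working in sixteenth notes: quarter note = 4; sixteenth note = 1; sixteenth rest = 1; quarter = 4; sixteenth rest = 1; eighth rest = 2; whole = 16.
Adding: 4 + 1 + 1 + 4 + 1 + 2 + 16 = 29.
29 ÷ 14 = 2 complete bars with 1 left over.

2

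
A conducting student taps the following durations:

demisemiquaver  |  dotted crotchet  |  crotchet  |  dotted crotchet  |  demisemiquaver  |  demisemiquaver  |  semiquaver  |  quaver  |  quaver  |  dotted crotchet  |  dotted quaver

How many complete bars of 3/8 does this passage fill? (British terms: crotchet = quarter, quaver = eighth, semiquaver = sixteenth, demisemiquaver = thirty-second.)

5

One bar of 3/8 = 12 thirty-second notes.
Express everything in thirty-second notes: demisemiquaver = 1; dotted crotchet = 12; crotchet = 8; dotted crotchet = 12; demisemiquaver = 1; demisemiquaver = 1; semiquaver = 2; quaver = 4; quaver = 4; dotted crotchet = 12; dotted quaver = 6.
Altogether 1 + 12 + 8 + 12 + 1 + 1 + 2 + 4 + 4 + 12 + 6 = 63.
63 ÷ 12 = 5 complete bars with 3 left over.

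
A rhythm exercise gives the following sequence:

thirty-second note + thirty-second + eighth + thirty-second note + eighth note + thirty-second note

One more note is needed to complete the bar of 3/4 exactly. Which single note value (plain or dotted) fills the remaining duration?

The bar of 3/4 = 24 thirty-second notes.
Each duration in thirty-second notes: thirty-second note = 1; thirty-second = 1; eighth = 4; thirty-second note = 1; eighth note = 4; thirty-second note = 1.
Adding: 1 + 1 + 4 + 1 + 4 + 1 = 12.
Remaining: 24 − 12 = 12 thirty-second notes, which is a dotted quarter note.

dotted quarter note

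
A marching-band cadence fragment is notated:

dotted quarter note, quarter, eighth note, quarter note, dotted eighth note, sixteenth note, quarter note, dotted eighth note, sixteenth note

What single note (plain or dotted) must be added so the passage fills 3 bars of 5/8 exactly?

3 bars of 5/8 = 30 sixteenth notes.
In sixteenth notes: dotted quarter note = 6; quarter = 4; eighth note = 2; quarter note = 4; dotted eighth note = 3; sixteenth note = 1; quarter note = 4; dotted eighth note = 3; sixteenth note = 1.
Adding: 6 + 4 + 2 + 4 + 3 + 1 + 4 + 3 + 1 = 28.
Remaining: 30 − 28 = 2 sixteenth notes, which is a eighth note.

eighth note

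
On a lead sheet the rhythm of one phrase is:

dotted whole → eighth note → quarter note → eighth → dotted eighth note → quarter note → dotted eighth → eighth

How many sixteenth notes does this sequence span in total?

In sixteenth notes: dotted whole = 24; eighth note = 2; quarter note = 4; eighth = 2; dotted eighth note = 3; quarter note = 4; dotted eighth = 3; eighth = 2.
Sum: 24 + 2 + 4 + 2 + 3 + 4 + 3 + 2 = 44 sixteenth notes.

44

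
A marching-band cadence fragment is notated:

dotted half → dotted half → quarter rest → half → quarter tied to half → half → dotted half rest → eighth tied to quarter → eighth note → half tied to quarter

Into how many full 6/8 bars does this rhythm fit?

One bar of 6/8 = 6 eighth notes.
Express everything in eighth notes: dotted half = 6; dotted half = 6; quarter rest = 2; half = 4; quarter tied to half (quarter + half) = 6; half = 4; dotted half rest = 6; eighth tied to quarter (eighth + quarter) = 3; eighth note = 1; half tied to quarter (half + quarter) = 6.
Altogether 6 + 6 + 2 + 4 + 6 + 4 + 6 + 3 + 1 + 6 = 44.
44 ÷ 6 = 7 complete bars with 2 left over.

7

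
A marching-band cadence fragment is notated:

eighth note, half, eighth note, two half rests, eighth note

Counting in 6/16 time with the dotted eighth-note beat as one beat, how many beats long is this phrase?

One dotted eighth-note beat = 3 sixteenth notes.
In sixteenth notes: eighth note = 2; half = 8; eighth note = 2; half rest = 8; half rest = 8; eighth note = 2.
Total: 2 + 8 + 2 + 8 + 8 + 2 = 30.
30 ÷ 3 = 10 beats.

10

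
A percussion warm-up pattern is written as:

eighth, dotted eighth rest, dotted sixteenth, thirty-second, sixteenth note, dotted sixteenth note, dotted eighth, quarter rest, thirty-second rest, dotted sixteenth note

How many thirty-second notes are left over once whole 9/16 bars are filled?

1

One bar of 9/16 = 18 thirty-second notes.
In thirty-second notes: eighth = 4; dotted eighth rest = 6; dotted sixteenth = 3; thirty-second = 1; sixteenth note = 2; dotted sixteenth note = 3; dotted eighth = 6; quarter rest = 8; thirty-second rest = 1; dotted sixteenth note = 3.
Altogether 4 + 6 + 3 + 1 + 2 + 3 + 6 + 8 + 1 + 3 = 37.
37 ÷ 18 = 2 complete bars with 1 thirty-second note remaining.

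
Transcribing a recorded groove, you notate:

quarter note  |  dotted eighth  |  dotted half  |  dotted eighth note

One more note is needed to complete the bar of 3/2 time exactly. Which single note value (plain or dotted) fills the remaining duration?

The bar of 3/2 = 24 sixteenth notes.
Each duration in sixteenth notes: quarter note = 4; dotted eighth = 3; dotted half = 12; dotted eighth note = 3.
Sum: 4 + 3 + 12 + 3 = 22.
Remaining: 24 − 22 = 2 sixteenth notes, which is a eighth note.

eighth note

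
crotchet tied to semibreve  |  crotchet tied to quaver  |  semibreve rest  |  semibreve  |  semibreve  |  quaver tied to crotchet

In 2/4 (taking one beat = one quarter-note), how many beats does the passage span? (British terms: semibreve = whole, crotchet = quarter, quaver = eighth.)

One quarter-note beat = 2 eighth notes.
In eighth notes: crotchet tied to semibreve (crotchet + semibreve) = 10; crotchet tied to quaver (crotchet + quaver) = 3; semibreve rest = 8; semibreve = 8; semibreve = 8; quaver tied to crotchet (quaver + crotchet) = 3.
Adding: 10 + 3 + 8 + 8 + 8 + 3 = 40.
40 ÷ 2 = 20 beats.

20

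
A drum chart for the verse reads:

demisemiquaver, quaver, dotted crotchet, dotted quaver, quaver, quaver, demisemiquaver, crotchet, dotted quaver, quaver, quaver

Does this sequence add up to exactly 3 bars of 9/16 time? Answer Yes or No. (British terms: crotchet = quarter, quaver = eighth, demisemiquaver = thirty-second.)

Yes

One bar of 9/16 = 18 thirty-second notes, so 3 bars = 54.
Convert each value to thirty-second notes: demisemiquaver = 1; quaver = 4; dotted crotchet = 12; dotted quaver = 6; quaver = 4; quaver = 4; demisemiquaver = 1; crotchet = 8; dotted quaver = 6; quaver = 4; quaver = 4.
Altogether 1 + 4 + 12 + 6 + 4 + 4 + 1 + 8 + 6 + 4 + 4 = 54.
54 equals 54, so the answer is Yes.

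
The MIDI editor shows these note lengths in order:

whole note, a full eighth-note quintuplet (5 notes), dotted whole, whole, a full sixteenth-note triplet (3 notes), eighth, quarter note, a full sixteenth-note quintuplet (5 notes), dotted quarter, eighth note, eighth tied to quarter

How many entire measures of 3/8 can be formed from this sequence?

One bar of 3/8 = 3 eighth notes.
Each duration in eighth notes: whole note = 8; a full eighth-note quintuplet (5 notes) (five quintuplet eighths span one half) = 4; dotted whole = 12; whole = 8; a full sixteenth-note triplet (3 notes) (three triplet sixteenths span one eighth) = 1; eighth = 1; quarter note = 2; a full sixteenth-note quintuplet (5 notes) (five quintuplet sixteenths span one quarter) = 2; dotted quarter = 3; eighth note = 1; eighth tied to quarter (eighth + quarter) = 3.
Altogether 8 + 4 + 12 + 8 + 1 + 1 + 2 + 2 + 3 + 1 + 3 = 45.
45 ÷ 3 = 15 complete bars with 0 left over.

15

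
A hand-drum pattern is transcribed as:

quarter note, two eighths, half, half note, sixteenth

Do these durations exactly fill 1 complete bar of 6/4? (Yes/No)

No

One bar of 6/4 = 24 sixteenth notes.
Working in sixteenth notes: quarter note = 4; eighth = 2; eighth = 2; half = 8; half note = 8; sixteenth = 1.
Altogether 4 + 2 + 2 + 8 + 8 + 1 = 25.
25 exceeds 24, so the answer is No.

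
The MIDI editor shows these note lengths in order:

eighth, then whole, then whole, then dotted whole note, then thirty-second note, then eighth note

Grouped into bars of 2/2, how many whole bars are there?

3

One bar of 2/2 = 32 thirty-second notes.
Express everything in thirty-second notes: eighth = 4; whole = 32; whole = 32; dotted whole note = 48; thirty-second note = 1; eighth note = 4.
Adding: 4 + 32 + 32 + 48 + 1 + 4 = 121.
121 ÷ 32 = 3 complete bars with 25 left over.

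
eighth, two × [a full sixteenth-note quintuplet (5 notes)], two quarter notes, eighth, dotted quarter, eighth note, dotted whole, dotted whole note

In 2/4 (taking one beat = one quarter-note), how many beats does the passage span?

19

One quarter-note beat = 2 eighth notes.
Convert each value to eighth notes: eighth = 1; a full sixteenth-note quintuplet (5 notes) (five quintuplet sixteenths span one quarter) = 2; a full sixteenth-note quintuplet (5 notes) (five quintuplet sixteenths span one quarter) = 2; quarter note = 2; quarter note = 2; eighth = 1; dotted quarter = 3; eighth note = 1; dotted whole = 12; dotted whole note = 12.
Sum: 1 + 2 + 2 + 2 + 2 + 1 + 3 + 1 + 12 + 12 = 38.
38 ÷ 2 = 19 beats.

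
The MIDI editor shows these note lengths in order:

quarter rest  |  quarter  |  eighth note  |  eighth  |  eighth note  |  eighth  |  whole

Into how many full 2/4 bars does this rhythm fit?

One bar of 2/4 = 4 eighth notes.
Working in eighth notes: quarter rest = 2; quarter = 2; eighth note = 1; eighth = 1; eighth note = 1; eighth = 1; whole = 8.
Altogether 2 + 2 + 1 + 1 + 1 + 1 + 8 = 16.
16 ÷ 4 = 4 complete bars with 0 left over.

4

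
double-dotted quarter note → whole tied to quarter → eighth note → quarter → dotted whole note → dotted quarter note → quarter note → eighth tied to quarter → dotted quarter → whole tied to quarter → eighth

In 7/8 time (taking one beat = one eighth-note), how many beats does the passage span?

One eighth-note beat = 2 sixteenth notes.
Convert each value to sixteenth notes: double-dotted quarter note = 7; whole tied to quarter (whole + quarter) = 20; eighth note = 2; quarter = 4; dotted whole note = 24; dotted quarter note = 6; quarter note = 4; eighth tied to quarter (eighth + quarter) = 6; dotted quarter = 6; whole tied to quarter (whole + quarter) = 20; eighth = 2.
Total: 7 + 20 + 2 + 4 + 24 + 6 + 4 + 6 + 6 + 20 + 2 = 101.
101 ÷ 2 = 50.5 beats.

50.5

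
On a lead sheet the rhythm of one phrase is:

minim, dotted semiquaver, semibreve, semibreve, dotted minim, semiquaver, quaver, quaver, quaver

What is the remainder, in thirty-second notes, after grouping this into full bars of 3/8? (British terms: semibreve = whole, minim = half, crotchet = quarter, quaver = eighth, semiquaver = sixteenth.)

1

One bar of 3/8 = 12 thirty-second notes.
Express everything in thirty-second notes: minim = 16; dotted semiquaver = 3; semibreve = 32; semibreve = 32; dotted minim = 24; semiquaver = 2; quaver = 4; quaver = 4; quaver = 4.
Altogether 16 + 3 + 32 + 32 + 24 + 2 + 4 + 4 + 4 = 121.
121 ÷ 12 = 10 complete bars with 1 thirty-second note remaining.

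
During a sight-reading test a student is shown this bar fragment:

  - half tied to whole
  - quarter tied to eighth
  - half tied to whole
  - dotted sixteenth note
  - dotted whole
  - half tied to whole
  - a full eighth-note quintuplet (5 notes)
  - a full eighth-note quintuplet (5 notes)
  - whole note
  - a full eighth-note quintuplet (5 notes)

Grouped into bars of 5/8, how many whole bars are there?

One bar of 5/8 = 20 thirty-second notes.
Each duration in thirty-second notes: half tied to whole (half + whole) = 48; quarter tied to eighth (quarter + eighth) = 12; half tied to whole (half + whole) = 48; dotted sixteenth note = 3; dotted whole = 48; half tied to whole (half + whole) = 48; a full eighth-note quintuplet (5 notes) (five quintuplet eighths span one half) = 16; a full eighth-note quintuplet (5 notes) (five quintuplet eighths span one half) = 16; whole note = 32; a full eighth-note quintuplet (5 notes) (five quintuplet eighths span one half) = 16.
Altogether 48 + 12 + 48 + 3 + 48 + 48 + 16 + 16 + 32 + 16 = 287.
287 ÷ 20 = 14 complete bars with 7 left over.

14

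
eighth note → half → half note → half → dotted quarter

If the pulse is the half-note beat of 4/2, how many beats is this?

4

One half-note beat = 4 eighth notes.
Express everything in eighth notes: eighth note = 1; half = 4; half note = 4; half = 4; dotted quarter = 3.
Altogether 1 + 4 + 4 + 4 + 3 = 16.
16 ÷ 4 = 4 beats.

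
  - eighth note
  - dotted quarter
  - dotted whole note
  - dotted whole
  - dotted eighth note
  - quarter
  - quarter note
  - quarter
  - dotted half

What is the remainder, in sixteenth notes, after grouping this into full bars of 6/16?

One bar of 6/16 = 6 sixteenth notes.
Convert each value to sixteenth notes: eighth note = 2; dotted quarter = 6; dotted whole note = 24; dotted whole = 24; dotted eighth note = 3; quarter = 4; quarter note = 4; quarter = 4; dotted half = 12.
Sum: 2 + 6 + 24 + 24 + 3 + 4 + 4 + 4 + 12 = 83.
83 ÷ 6 = 13 complete bars with 5 sixteenth notes remaining.

5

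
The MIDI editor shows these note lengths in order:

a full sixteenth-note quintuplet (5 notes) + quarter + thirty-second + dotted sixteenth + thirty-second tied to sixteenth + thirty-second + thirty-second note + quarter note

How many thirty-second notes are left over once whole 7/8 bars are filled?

5

One bar of 7/8 = 28 thirty-second notes.
Each duration in thirty-second notes: a full sixteenth-note quintuplet (5 notes) (five quintuplet sixteenths span one quarter) = 8; quarter = 8; thirty-second = 1; dotted sixteenth = 3; thirty-second tied to sixteenth (thirty-second + sixteenth) = 3; thirty-second = 1; thirty-second note = 1; quarter note = 8.
Total: 8 + 8 + 1 + 3 + 3 + 1 + 1 + 8 = 33.
33 ÷ 28 = 1 complete bar with 5 thirty-second notes remaining.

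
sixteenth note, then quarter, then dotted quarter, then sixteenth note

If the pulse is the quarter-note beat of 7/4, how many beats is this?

3

One quarter-note beat = 4 sixteenth notes.
Each duration in sixteenth notes: sixteenth note = 1; quarter = 4; dotted quarter = 6; sixteenth note = 1.
Total: 1 + 4 + 6 + 1 = 12.
12 ÷ 4 = 3 beats.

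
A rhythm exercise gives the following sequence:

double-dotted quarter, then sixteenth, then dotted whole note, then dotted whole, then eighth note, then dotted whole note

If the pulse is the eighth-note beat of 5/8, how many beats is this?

41

One eighth-note beat = 2 sixteenth notes.
Express everything in sixteenth notes: double-dotted quarter = 7; sixteenth = 1; dotted whole note = 24; dotted whole = 24; eighth note = 2; dotted whole note = 24.
Total: 7 + 1 + 24 + 24 + 2 + 24 = 82.
82 ÷ 2 = 41 beats.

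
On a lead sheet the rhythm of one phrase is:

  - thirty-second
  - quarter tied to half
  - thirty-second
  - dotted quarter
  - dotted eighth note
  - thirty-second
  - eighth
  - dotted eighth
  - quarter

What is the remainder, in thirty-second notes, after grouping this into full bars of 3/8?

One bar of 3/8 = 12 thirty-second notes.
In thirty-second notes: thirty-second = 1; quarter tied to half (quarter + half) = 24; thirty-second = 1; dotted quarter = 12; dotted eighth note = 6; thirty-second = 1; eighth = 4; dotted eighth = 6; quarter = 8.
Sum: 1 + 24 + 1 + 12 + 6 + 1 + 4 + 6 + 8 = 63.
63 ÷ 12 = 5 complete bars with 3 thirty-second notes remaining.

3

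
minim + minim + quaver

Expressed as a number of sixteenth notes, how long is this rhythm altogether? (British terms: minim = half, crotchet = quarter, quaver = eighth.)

Working in sixteenth notes: minim = 8; minim = 8; quaver = 2.
Sum: 8 + 8 + 2 = 18 sixteenth notes.

18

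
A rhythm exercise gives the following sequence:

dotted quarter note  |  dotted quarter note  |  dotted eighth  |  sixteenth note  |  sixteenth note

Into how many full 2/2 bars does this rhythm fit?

1

One bar of 2/2 = 16 sixteenth notes.
Convert each value to sixteenth notes: dotted quarter note = 6; dotted quarter note = 6; dotted eighth = 3; sixteenth note = 1; sixteenth note = 1.
Adding: 6 + 6 + 3 + 1 + 1 = 17.
17 ÷ 16 = 1 complete bar with 1 left over.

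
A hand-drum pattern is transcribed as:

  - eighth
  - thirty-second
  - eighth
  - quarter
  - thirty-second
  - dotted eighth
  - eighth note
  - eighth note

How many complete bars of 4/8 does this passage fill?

2

One bar of 4/8 = 16 thirty-second notes.
Each duration in thirty-second notes: eighth = 4; thirty-second = 1; eighth = 4; quarter = 8; thirty-second = 1; dotted eighth = 6; eighth note = 4; eighth note = 4.
Sum: 4 + 1 + 4 + 8 + 1 + 6 + 4 + 4 = 32.
32 ÷ 16 = 2 complete bars with 0 left over.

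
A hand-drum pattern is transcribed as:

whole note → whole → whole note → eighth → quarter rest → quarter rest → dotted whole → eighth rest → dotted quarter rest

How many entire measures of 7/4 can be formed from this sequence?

3

One bar of 7/4 = 14 eighth notes.
In eighth notes: whole note = 8; whole = 8; whole note = 8; eighth = 1; quarter rest = 2; quarter rest = 2; dotted whole = 12; eighth rest = 1; dotted quarter rest = 3.
Adding: 8 + 8 + 8 + 1 + 2 + 2 + 12 + 1 + 3 = 45.
45 ÷ 14 = 3 complete bars with 3 left over.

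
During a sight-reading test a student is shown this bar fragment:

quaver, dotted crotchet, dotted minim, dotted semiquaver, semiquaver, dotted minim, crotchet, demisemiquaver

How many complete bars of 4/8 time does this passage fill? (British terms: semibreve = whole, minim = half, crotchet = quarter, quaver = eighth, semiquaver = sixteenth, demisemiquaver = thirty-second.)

One bar of 4/8 = 16 thirty-second notes.
Working in thirty-second notes: quaver = 4; dotted crotchet = 12; dotted minim = 24; dotted semiquaver = 3; semiquaver = 2; dotted minim = 24; crotchet = 8; demisemiquaver = 1.
Sum: 4 + 12 + 24 + 3 + 2 + 24 + 8 + 1 = 78.
78 ÷ 16 = 4 complete bars with 14 left over.

4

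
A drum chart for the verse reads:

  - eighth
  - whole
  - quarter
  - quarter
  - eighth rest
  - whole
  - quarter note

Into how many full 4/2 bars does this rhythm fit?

1

One bar of 4/2 = 16 eighth notes.
Convert each value to eighth notes: eighth = 1; whole = 8; quarter = 2; quarter = 2; eighth rest = 1; whole = 8; quarter note = 2.
Sum: 1 + 8 + 2 + 2 + 1 + 8 + 2 = 24.
24 ÷ 16 = 1 complete bar with 8 left over.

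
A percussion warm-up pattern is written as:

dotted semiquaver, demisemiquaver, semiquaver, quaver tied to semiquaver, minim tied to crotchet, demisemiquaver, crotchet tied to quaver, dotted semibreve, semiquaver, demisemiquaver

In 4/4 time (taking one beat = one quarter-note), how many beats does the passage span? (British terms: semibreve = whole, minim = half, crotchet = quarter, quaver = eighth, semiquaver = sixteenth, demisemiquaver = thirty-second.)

12.5

One quarter-note beat = 8 thirty-second notes.
Each duration in thirty-second notes: dotted semiquaver = 3; demisemiquaver = 1; semiquaver = 2; quaver tied to semiquaver (quaver + semiquaver) = 6; minim tied to crotchet (minim + crotchet) = 24; demisemiquaver = 1; crotchet tied to quaver (crotchet + quaver) = 12; dotted semibreve = 48; semiquaver = 2; demisemiquaver = 1.
Adding: 3 + 1 + 2 + 6 + 24 + 1 + 12 + 48 + 2 + 1 = 100.
100 ÷ 8 = 12.5 beats.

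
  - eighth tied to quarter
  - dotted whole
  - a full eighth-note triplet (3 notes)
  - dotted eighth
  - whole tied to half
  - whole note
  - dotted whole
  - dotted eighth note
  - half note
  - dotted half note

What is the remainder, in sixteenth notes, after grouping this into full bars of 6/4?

One bar of 6/4 = 24 sixteenth notes.
Express everything in sixteenth notes: eighth tied to quarter (eighth + quarter) = 6; dotted whole = 24; a full eighth-note triplet (3 notes) (three triplet eighths span one quarter) = 4; dotted eighth = 3; whole tied to half (whole + half) = 24; whole note = 16; dotted whole = 24; dotted eighth note = 3; half note = 8; dotted half note = 12.
Altogether 6 + 24 + 4 + 3 + 24 + 16 + 24 + 3 + 8 + 12 = 124.
124 ÷ 24 = 5 complete bars with 4 sixteenth notes remaining.

4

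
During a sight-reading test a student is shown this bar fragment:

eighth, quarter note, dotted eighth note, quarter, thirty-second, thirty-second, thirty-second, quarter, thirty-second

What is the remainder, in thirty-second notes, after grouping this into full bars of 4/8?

6

One bar of 4/8 = 16 thirty-second notes.
Convert each value to thirty-second notes: eighth = 4; quarter note = 8; dotted eighth note = 6; quarter = 8; thirty-second = 1; thirty-second = 1; thirty-second = 1; quarter = 8; thirty-second = 1.
Adding: 4 + 8 + 6 + 8 + 1 + 1 + 1 + 8 + 1 = 38.
38 ÷ 16 = 2 complete bars with 6 thirty-second notes remaining.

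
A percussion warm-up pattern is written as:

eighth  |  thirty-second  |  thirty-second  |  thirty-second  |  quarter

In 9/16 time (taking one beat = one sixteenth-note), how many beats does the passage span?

7.5

One sixteenth-note beat = 2 thirty-second notes.
Express everything in thirty-second notes: eighth = 4; thirty-second = 1; thirty-second = 1; thirty-second = 1; quarter = 8.
Adding: 4 + 1 + 1 + 1 + 8 = 15.
15 ÷ 2 = 7.5 beats.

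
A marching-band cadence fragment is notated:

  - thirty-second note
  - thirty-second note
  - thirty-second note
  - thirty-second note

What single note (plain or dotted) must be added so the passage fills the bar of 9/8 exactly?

whole note

The bar of 9/8 = 36 thirty-second notes.
Convert each value to thirty-second notes: thirty-second note = 1; thirty-second note = 1; thirty-second note = 1; thirty-second note = 1.
Altogether 1 + 1 + 1 + 1 = 4.
Remaining: 36 − 4 = 32 thirty-second notes, which is a whole note.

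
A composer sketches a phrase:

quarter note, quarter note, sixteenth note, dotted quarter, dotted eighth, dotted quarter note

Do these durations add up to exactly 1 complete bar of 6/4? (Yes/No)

Yes

One bar of 6/4 = 24 sixteenth notes.
Each duration in sixteenth notes: quarter note = 4; quarter note = 4; sixteenth note = 1; dotted quarter = 6; dotted eighth = 3; dotted quarter note = 6.
Altogether 4 + 4 + 1 + 6 + 3 + 6 = 24.
24 equals 24, so the answer is Yes.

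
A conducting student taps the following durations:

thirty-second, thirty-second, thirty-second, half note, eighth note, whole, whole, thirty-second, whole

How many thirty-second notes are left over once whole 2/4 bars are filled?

One bar of 2/4 = 16 thirty-second notes.
Express everything in thirty-second notes: thirty-second = 1; thirty-second = 1; thirty-second = 1; half note = 16; eighth note = 4; whole = 32; whole = 32; thirty-second = 1; whole = 32.
Sum: 1 + 1 + 1 + 16 + 4 + 32 + 32 + 1 + 32 = 120.
120 ÷ 16 = 7 complete bars with 8 thirty-second notes remaining.

8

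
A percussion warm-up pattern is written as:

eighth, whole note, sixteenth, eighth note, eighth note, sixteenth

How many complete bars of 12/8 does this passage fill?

1

One bar of 12/8 = 24 sixteenth notes.
Each duration in sixteenth notes: eighth = 2; whole note = 16; sixteenth = 1; eighth note = 2; eighth note = 2; sixteenth = 1.
Sum: 2 + 16 + 1 + 2 + 2 + 1 = 24.
24 ÷ 24 = 1 complete bar with 0 left over.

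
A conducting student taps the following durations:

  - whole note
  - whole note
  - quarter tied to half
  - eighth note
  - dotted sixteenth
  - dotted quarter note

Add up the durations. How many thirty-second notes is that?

107

Convert each value to thirty-second notes: whole note = 32; whole note = 32; quarter tied to half (quarter + half) = 24; eighth note = 4; dotted sixteenth = 3; dotted quarter note = 12.
Total: 32 + 32 + 24 + 4 + 3 + 12 = 107 thirty-second notes.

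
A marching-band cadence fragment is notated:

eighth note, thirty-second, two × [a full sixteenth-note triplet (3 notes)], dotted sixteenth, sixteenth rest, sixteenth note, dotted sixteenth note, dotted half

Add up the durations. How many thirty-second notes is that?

47

Express everything in thirty-second notes: eighth note = 4; thirty-second = 1; a full sixteenth-note triplet (3 notes) (three triplet sixteenths span one eighth) = 4; a full sixteenth-note triplet (3 notes) (three triplet sixteenths span one eighth) = 4; dotted sixteenth = 3; sixteenth rest = 2; sixteenth note = 2; dotted sixteenth note = 3; dotted half = 24.
Sum: 4 + 1 + 4 + 4 + 3 + 2 + 2 + 3 + 24 = 47 thirty-second notes.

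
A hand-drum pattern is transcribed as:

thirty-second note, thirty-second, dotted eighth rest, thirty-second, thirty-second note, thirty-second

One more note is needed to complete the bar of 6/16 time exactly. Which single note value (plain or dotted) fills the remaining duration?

thirty-second note

The bar of 6/16 = 12 thirty-second notes.
Each duration in thirty-second notes: thirty-second note = 1; thirty-second = 1; dotted eighth rest = 6; thirty-second = 1; thirty-second note = 1; thirty-second = 1.
Adding: 1 + 1 + 6 + 1 + 1 + 1 = 11.
Remaining: 12 − 11 = 1 thirty-second note, which is a thirty-second note.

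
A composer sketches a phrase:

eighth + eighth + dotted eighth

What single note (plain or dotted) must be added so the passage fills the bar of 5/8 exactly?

The bar of 5/8 = 10 sixteenth notes.
Each duration in sixteenth notes: eighth = 2; eighth = 2; dotted eighth = 3.
Sum: 2 + 2 + 3 = 7.
Remaining: 10 − 7 = 3 sixteenth notes, which is a dotted eighth note.

dotted eighth note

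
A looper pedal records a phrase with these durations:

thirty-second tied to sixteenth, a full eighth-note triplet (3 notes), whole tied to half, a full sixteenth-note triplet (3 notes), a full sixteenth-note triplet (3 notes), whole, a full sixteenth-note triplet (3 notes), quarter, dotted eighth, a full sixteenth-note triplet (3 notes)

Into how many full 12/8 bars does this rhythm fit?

2

One bar of 12/8 = 48 thirty-second notes.
Each duration in thirty-second notes: thirty-second tied to sixteenth (thirty-second + sixteenth) = 3; a full eighth-note triplet (3 notes) (three triplet eighths span one quarter) = 8; whole tied to half (whole + half) = 48; a full sixteenth-note triplet (3 notes) (three triplet sixteenths span one eighth) = 4; a full sixteenth-note triplet (3 notes) (three triplet sixteenths span one eighth) = 4; whole = 32; a full sixteenth-note triplet (3 notes) (three triplet sixteenths span one eighth) = 4; quarter = 8; dotted eighth = 6; a full sixteenth-note triplet (3 notes) (three triplet sixteenths span one eighth) = 4.
Altogether 3 + 8 + 48 + 4 + 4 + 32 + 4 + 8 + 6 + 4 = 121.
121 ÷ 48 = 2 complete bars with 25 left over.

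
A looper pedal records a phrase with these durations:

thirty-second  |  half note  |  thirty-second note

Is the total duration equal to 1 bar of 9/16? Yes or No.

Yes

One bar of 9/16 = 18 thirty-second notes.
Express everything in thirty-second notes: thirty-second = 1; half note = 16; thirty-second note = 1.
Total: 1 + 16 + 1 = 18.
18 equals 18, so the answer is Yes.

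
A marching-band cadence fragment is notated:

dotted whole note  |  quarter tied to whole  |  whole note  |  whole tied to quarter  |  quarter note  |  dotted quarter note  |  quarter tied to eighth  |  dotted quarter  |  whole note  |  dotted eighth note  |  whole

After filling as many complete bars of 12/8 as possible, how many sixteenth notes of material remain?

17

One bar of 12/8 = 24 sixteenth notes.
Each duration in sixteenth notes: dotted whole note = 24; quarter tied to whole (quarter + whole) = 20; whole note = 16; whole tied to quarter (whole + quarter) = 20; quarter note = 4; dotted quarter note = 6; quarter tied to eighth (quarter + eighth) = 6; dotted quarter = 6; whole note = 16; dotted eighth note = 3; whole = 16.
Adding: 24 + 20 + 16 + 20 + 4 + 6 + 6 + 6 + 16 + 3 + 16 = 137.
137 ÷ 24 = 5 complete bars with 17 sixteenth notes remaining.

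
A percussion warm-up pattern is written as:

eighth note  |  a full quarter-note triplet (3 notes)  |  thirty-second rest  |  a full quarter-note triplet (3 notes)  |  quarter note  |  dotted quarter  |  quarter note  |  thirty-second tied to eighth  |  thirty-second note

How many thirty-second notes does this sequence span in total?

71

Working in thirty-second notes: eighth note = 4; a full quarter-note triplet (3 notes) (three triplet quarters span one half) = 16; thirty-second rest = 1; a full quarter-note triplet (3 notes) (three triplet quarters span one half) = 16; quarter note = 8; dotted quarter = 12; quarter note = 8; thirty-second tied to eighth (thirty-second + eighth) = 5; thirty-second note = 1.
Adding: 4 + 16 + 1 + 16 + 8 + 12 + 8 + 5 + 1 = 71 thirty-second notes.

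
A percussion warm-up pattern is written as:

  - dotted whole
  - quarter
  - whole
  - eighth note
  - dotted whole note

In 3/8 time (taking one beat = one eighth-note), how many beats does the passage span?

35

One eighth-note beat = 2 sixteenth notes.
Express everything in sixteenth notes: dotted whole = 24; quarter = 4; whole = 16; eighth note = 2; dotted whole note = 24.
Altogether 24 + 4 + 16 + 2 + 24 = 70.
70 ÷ 2 = 35 beats.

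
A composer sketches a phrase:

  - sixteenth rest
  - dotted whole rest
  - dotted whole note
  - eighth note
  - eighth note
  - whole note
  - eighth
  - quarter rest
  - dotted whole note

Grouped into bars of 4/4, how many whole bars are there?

One bar of 4/4 = 16 sixteenth notes.
In sixteenth notes: sixteenth rest = 1; dotted whole rest = 24; dotted whole note = 24; eighth note = 2; eighth note = 2; whole note = 16; eighth = 2; quarter rest = 4; dotted whole note = 24.
Sum: 1 + 24 + 24 + 2 + 2 + 16 + 2 + 4 + 24 = 99.
99 ÷ 16 = 6 complete bars with 3 left over.

6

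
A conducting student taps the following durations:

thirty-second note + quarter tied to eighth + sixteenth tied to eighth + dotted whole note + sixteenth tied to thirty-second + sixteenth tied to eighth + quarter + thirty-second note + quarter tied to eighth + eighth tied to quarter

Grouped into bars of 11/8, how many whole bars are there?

One bar of 11/8 = 44 thirty-second notes.
Each duration in thirty-second notes: thirty-second note = 1; quarter tied to eighth (quarter + eighth) = 12; sixteenth tied to eighth (sixteenth + eighth) = 6; dotted whole note = 48; sixteenth tied to thirty-second (sixteenth + thirty-second) = 3; sixteenth tied to eighth (sixteenth + eighth) = 6; quarter = 8; thirty-second note = 1; quarter tied to eighth (quarter + eighth) = 12; eighth tied to quarter (eighth + quarter) = 12.
Total: 1 + 12 + 6 + 48 + 3 + 6 + 8 + 1 + 12 + 12 = 109.
109 ÷ 44 = 2 complete bars with 21 left over.

2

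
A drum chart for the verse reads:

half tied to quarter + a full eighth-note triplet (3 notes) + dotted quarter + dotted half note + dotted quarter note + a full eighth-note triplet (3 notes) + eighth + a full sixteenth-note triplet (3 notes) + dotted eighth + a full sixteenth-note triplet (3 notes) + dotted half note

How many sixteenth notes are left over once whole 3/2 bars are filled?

17

One bar of 3/2 = 24 sixteenth notes.
Express everything in sixteenth notes: half tied to quarter (half + quarter) = 12; a full eighth-note triplet (3 notes) (three triplet eighths span one quarter) = 4; dotted quarter = 6; dotted half note = 12; dotted quarter note = 6; a full eighth-note triplet (3 notes) (three triplet eighths span one quarter) = 4; eighth = 2; a full sixteenth-note triplet (3 notes) (three triplet sixteenths span one eighth) = 2; dotted eighth = 3; a full sixteenth-note triplet (3 notes) (three triplet sixteenths span one eighth) = 2; dotted half note = 12.
Adding: 12 + 4 + 6 + 12 + 6 + 4 + 2 + 2 + 3 + 2 + 12 = 65.
65 ÷ 24 = 2 complete bars with 17 sixteenth notes remaining.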